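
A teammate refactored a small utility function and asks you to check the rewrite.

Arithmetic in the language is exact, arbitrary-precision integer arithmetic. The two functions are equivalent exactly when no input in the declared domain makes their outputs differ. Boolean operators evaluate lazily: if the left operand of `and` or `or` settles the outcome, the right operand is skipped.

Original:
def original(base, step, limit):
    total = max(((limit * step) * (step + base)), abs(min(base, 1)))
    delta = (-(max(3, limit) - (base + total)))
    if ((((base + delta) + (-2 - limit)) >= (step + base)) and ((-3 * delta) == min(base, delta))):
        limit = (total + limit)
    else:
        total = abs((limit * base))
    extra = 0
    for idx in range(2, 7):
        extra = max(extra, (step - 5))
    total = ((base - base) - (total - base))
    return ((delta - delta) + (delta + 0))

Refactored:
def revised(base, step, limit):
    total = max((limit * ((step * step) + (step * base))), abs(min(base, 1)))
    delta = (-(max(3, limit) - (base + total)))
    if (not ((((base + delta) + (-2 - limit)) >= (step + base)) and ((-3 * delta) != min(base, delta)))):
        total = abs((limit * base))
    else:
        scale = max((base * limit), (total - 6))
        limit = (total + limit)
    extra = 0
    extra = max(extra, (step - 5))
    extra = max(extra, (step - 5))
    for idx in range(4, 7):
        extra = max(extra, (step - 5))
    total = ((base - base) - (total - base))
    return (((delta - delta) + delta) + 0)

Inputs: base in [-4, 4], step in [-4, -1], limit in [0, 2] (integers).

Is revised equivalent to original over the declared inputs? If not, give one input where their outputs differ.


The suspicious edit (`((-3 * delta) == min(base, delta))` became `((-3 * delta) != min(base, delta))`) never changes the result for any input inside the declared domain.
As a probe, take base=3, step=-2, limit=2: original runs total = 1; delta = 1; ((((base + delta) + (-2 - limit)) >= (step + base)) and ((-3 * delta) == min(base, delta))) -> false; total = 6; extra = 0; [idx=2]; extra = 0; [idx=3]; extra = 0; [idx=4]; extra = 0; [idx=5]; extra = 0; [idx=6]; extra = 0; total = -3; return 1; revised runs total = 1; delta = 1; (not ((((base + delta) + (-2 - limit)) >= (step + base)) and ((-3 * delta) != min(base, delta)))) -> true; total = 6; extra = 0; extra = 0; extra = 0; [idx=4]; extra = 0; [idx=5]; extra = 0; [idx=6]; extra = 0; total = -3; return 1; both end at 1.
Sweeping the whole domain (108 inputs) finds no disagreement.
verdict: equivalent


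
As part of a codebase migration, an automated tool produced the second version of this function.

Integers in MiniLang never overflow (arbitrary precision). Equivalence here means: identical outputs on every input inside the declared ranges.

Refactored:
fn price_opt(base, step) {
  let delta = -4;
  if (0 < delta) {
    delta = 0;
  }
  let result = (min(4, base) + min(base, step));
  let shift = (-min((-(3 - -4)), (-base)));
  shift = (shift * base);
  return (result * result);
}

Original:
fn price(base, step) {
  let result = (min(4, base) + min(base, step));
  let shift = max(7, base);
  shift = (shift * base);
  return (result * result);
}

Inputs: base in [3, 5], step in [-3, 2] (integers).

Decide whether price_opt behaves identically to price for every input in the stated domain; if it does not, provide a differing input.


The two versions differ — the changes include min/max/abs usage differs, constant usage differs, local variable names differ, arithmetic usage differs, comparison usage differs, statement counts differ, branching structure differs.
Spot check at base=4, step=-3 — price: result := 1 | shift := 7 | shift := 28 | result 1. price_opt: delta := -4 | (0 < delta): false | result := 1 | shift := 7 | shift := 28 | result 1. Both give 1.
Across all 18 domain points the two functions coincide.
verdict: equivalent


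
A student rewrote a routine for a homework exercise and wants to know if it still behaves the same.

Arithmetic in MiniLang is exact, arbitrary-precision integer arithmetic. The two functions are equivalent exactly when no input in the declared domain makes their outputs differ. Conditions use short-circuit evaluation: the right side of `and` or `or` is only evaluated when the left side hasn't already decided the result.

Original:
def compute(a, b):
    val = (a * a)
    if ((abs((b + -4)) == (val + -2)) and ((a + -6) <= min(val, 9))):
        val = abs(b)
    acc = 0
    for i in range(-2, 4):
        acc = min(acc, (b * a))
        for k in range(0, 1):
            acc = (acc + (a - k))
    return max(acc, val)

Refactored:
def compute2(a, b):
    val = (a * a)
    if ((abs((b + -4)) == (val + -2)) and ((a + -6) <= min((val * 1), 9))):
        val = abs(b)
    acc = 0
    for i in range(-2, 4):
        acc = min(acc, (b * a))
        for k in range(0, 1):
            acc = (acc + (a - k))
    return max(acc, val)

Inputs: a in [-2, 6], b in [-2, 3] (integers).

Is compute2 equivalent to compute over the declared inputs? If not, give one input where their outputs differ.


The two versions differ — the changes include constant usage differs, arithmetic usage differs.
As a probe, take a=4, b=2: compute runs val becomes 16; next ((abs((b + -4)) == (val + -2)) and ((a + -6) <= min(val, 9))) evaluates to false; next acc becomes 0; next at i=-2:; next acc becomes 0; next at k=0:; next acc becomes 4; next at i=-1:; next acc becomes 4; next at k=0:; next acc becomes 8; next at i=0:; next acc becomes 8; next at k=0:; next acc becomes 12; next at i=1:; next acc becomes 8; next at k=0:; next acc becomes 12; next at i=2:; next acc becomes 8; next at k=0:; next acc becomes 12; next at i=3:; next acc becomes 8; next at k=0:; next acc becomes 12; next final value 16; compute2 runs val becomes 16; next ((abs((b + -4)) == (val + -2)) and ((a + -6) <= min((val * 1), 9))) evaluates to false; next acc becomes 0; next at i=-2:; next acc becomes 0; next at k=0:; next acc becomes 4; next at i=-1:; next acc becomes 4; next at k=0:; next acc becomes 8; next at i=0:; next acc becomes 8; next at k=0:; next acc becomes 12; next at i=1:; next acc becomes 8; next at k=0:; next acc becomes 12; next at i=2:; next acc becomes 8; next at k=0:; next acc becomes 12; next at i=3:; next acc becomes 8; next at k=0:; next acc becomes 12; next final value 16; both end at 16.
Checked all 54 inputs in the declared domain: the outputs agree on every one.
verdict: equivalent


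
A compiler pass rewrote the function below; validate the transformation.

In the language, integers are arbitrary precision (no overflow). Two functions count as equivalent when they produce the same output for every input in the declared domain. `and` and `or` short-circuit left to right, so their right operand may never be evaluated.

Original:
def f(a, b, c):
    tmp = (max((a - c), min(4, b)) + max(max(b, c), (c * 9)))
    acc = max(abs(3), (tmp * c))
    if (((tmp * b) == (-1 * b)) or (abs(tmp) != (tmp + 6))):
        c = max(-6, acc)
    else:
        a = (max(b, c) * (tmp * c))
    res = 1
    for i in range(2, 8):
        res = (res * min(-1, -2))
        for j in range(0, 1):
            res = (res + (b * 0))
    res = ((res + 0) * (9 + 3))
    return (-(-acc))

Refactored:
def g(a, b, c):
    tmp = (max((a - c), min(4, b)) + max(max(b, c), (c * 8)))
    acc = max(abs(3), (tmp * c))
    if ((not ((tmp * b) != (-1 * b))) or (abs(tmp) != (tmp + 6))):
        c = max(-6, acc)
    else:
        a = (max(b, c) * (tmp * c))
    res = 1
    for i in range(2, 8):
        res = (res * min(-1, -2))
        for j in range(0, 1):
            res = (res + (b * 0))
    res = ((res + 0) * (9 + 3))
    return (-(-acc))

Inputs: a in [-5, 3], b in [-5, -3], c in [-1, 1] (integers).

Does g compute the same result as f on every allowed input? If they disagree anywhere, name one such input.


Take a=-5, b=-5, c=1.
f: tmp := 4 | acc := 4 | (((tmp * b) == (-1 * b)) or (abs(tmp) != (tmp + 6))): true | c := 4 | res := 1 | iter i=2: | res := -2 | iter j=0: | res := -2 | iter i=3: | res := 4 | iter j=0: | res := 4 | iter i=4: | res := -8 | iter j=0: | res := -8 | iter i=5: | res := 16 | iter j=0: | res := 16 | iter i=6: | res := -32 | iter j=0: | res := -32 | iter i=7: | res := 64 | iter j=0: | res := 64 | res := 768 | result 4
g: tmp := 3 | acc := 3 | ((not ((tmp * b) != (-1 * b))) or (abs(tmp) != (tmp + 6))): true | c := 3 | res := 1 | iter i=2: | res := -2 | iter j=0: | res := -2 | iter i=3: | res := 4 | iter j=0: | res := 4 | iter i=4: | res := -8 | iter j=0: | res := -8 | iter i=5: | res := 16 | iter j=0: | res := 16 | iter i=6: | res := -32 | iter j=0: | res := -32 | iter i=7: | res := 64 | iter j=0: | res := 64 | res := 768 | result 3
4 against 3: the behavior changed.
verdict: not equivalent; witness: a=-5, b=-5, c=1


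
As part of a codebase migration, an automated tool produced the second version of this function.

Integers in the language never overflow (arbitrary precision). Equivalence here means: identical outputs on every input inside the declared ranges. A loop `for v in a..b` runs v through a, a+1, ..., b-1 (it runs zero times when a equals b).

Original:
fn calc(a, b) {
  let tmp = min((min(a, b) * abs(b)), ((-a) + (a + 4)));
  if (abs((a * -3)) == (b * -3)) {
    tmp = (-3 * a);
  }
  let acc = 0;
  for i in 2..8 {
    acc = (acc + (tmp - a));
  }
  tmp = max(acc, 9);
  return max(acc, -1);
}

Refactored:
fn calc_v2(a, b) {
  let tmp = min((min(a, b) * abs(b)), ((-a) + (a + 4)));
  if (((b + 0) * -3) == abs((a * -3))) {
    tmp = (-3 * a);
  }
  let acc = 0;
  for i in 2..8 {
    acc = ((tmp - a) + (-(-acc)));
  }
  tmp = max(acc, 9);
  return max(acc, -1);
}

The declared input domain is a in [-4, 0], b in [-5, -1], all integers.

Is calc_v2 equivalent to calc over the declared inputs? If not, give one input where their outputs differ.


Comparing the listings, the differences include: constant usage differs; also arithmetic usage differs.
Spot check at a=-3, b=-2 — calc: tmp := -6 | (abs((a * -3)) == (b * -3)): false | acc := 0 | iter i=2: | acc := -3 | iter i=3: | acc := -6 | iter i=4: | acc := -9 | iter i=5: | acc := -12 | iter i=6: | acc := -15 | iter i=7: | acc := -18 | tmp := 9 | result -1. calc_v2: tmp := -6 | (((b + 0) * -3) == abs((a * -3))): false | acc := 0 | iter i=2: | acc := -3 | iter i=3: | acc := -6 | iter i=4: | acc := -9 | iter i=5: | acc := -12 | iter i=6: | acc := -15 | iter i=7: | acc := -18 | tmp := 9 | result -1. Both give -1.
An exhaustive pass over the 25 declared inputs shows identical outputs.
verdict: equivalent


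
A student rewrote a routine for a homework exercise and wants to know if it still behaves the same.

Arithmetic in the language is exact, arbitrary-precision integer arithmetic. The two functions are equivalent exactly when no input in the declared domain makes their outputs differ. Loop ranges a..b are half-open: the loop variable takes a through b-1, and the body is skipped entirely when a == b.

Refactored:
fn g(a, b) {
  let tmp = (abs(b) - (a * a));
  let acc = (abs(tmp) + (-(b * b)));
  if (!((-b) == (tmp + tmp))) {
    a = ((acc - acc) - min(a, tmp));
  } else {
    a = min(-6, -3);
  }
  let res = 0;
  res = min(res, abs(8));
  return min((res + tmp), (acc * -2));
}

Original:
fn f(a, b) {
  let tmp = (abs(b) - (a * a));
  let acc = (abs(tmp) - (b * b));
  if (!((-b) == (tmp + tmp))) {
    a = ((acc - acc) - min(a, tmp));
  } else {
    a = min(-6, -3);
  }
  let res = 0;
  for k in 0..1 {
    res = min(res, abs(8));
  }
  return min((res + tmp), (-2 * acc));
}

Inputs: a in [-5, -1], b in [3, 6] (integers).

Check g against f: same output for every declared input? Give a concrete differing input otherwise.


Behavior is preserved: although statement counts differ; also local variable names differ; also arithmetic usage differs; also loop structure differs, the outputs never diverge.
Tracing a=-3, b=5: f: tmp=-4, then acc=-21, then (!((-b) == (tmp + tmp))) is true, then a=4, then res=0, then (k=0), then res=0, then returns -4 | g: tmp=-4, then acc=-21, then (!((-b) == (tmp + tmp))) is true, then a=4, then res=0, then res=0, then returns -4 — matching result -4.
An exhaustive pass over the 20 declared inputs shows identical outputs.
verdict: equivalent


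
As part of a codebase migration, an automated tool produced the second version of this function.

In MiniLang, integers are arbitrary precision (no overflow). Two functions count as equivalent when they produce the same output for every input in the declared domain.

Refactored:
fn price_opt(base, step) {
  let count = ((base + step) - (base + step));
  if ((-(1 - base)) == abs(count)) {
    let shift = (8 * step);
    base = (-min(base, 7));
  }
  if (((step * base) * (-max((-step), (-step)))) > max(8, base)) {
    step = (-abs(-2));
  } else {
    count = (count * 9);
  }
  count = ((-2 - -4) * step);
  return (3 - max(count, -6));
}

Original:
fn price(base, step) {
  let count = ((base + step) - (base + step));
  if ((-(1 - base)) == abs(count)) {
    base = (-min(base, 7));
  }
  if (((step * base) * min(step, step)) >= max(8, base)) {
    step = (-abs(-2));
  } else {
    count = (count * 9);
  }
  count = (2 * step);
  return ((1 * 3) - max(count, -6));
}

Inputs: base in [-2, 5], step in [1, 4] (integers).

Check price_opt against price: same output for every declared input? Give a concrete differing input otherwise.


Take base=2, step=2.
price: count := 0 | ((-(1 - base)) == abs(count)): false | (((step * base) * min(step, step)) >= max(8, base)): true | step := -2 | count := -4 | result 7
price_opt: count := 0 | ((-(1 - base)) == abs(count)): false | (((step * base) * (-max((-step), (-step)))) > max(8, base)): false | count := 0 | count := 4 | result -1
7 against -1: the behavior changed.
verdict: not equivalent; witness: base=2, step=2


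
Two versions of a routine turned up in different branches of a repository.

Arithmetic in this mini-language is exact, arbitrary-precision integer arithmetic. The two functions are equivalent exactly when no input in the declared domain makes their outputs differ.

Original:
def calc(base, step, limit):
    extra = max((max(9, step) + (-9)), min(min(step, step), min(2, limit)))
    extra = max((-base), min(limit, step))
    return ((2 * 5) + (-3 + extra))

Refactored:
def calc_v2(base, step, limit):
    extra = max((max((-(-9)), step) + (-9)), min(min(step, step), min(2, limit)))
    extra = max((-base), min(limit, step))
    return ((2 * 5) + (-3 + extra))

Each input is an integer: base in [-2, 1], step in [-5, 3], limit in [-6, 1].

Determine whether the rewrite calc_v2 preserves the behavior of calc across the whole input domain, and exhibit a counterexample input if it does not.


Behavior is preserved: although same computation, different form, the outputs never diverge.
Tracing base=0, step=-4, limit=1: calc: extra=0, then extra=0, then returns 7 | calc_v2: extra=0, then extra=0, then returns 7 — matching result 7.
Across all 288 domain points the two functions coincide.
verdict: equivalent


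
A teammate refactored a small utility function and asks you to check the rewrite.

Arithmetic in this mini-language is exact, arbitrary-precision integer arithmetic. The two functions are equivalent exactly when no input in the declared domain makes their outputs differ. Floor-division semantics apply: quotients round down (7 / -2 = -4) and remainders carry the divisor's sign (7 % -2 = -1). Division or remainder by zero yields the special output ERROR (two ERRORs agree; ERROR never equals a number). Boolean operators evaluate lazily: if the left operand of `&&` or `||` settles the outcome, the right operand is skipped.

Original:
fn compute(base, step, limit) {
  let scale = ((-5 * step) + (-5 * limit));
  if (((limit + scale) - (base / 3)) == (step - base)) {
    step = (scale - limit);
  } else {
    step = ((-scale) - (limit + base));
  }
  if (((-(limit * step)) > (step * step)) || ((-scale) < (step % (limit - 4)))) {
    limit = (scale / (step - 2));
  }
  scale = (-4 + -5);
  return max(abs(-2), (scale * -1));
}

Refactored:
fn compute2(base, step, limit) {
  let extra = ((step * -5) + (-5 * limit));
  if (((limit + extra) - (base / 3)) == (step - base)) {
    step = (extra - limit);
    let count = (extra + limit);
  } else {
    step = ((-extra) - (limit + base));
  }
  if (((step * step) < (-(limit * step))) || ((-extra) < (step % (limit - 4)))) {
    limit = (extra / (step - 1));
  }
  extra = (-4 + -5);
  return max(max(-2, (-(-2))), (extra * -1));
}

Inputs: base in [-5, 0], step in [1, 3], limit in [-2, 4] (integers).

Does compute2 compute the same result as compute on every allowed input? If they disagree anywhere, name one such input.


base=-5, step=1, limit=-2 yields ERROR from compute but 9 from compute2.
verdict: not equivalent; witness: base=-5, step=1, limit=-2


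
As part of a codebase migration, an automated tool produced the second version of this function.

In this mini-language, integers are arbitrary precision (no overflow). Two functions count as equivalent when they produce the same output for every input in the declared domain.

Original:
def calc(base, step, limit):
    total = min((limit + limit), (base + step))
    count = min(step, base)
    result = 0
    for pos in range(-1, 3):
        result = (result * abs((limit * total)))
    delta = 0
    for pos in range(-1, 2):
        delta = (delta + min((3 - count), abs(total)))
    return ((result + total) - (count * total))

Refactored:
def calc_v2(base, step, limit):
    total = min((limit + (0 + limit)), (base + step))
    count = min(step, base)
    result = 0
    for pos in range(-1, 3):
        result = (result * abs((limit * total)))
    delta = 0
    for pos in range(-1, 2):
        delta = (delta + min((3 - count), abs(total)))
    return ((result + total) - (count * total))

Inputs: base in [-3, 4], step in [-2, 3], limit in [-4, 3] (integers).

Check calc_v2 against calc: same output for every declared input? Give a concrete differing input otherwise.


This is a faithful refactor — constant usage differs; and arithmetic usage differs, but the computed results match everywhere.
One worked example (base=0, step=-2, limit=3) — calc: total=-2, then count=-2, then result=0, then (pos=-1), then result=0, then (pos=0), then result=0, then (pos=1), then result=0, then (pos=2), then result=0, then delta=0, then (pos=-1), then delta=2, then (pos=0), then delta=4, then (pos=1), then delta=6, then returns -6; calc_v2: total=-2, then count=-2, then result=0, then (pos=-1), then result=0, then (pos=0), then result=0, then (pos=1), then result=0, then (pos=2), then result=0, then delta=0, then (pos=-1), then delta=2, then (pos=0), then delta=4, then (pos=1), then delta=6, then returns -6; agreement on -6.
Sweeping the whole domain (384 inputs) finds no disagreement.
verdict: equivalent


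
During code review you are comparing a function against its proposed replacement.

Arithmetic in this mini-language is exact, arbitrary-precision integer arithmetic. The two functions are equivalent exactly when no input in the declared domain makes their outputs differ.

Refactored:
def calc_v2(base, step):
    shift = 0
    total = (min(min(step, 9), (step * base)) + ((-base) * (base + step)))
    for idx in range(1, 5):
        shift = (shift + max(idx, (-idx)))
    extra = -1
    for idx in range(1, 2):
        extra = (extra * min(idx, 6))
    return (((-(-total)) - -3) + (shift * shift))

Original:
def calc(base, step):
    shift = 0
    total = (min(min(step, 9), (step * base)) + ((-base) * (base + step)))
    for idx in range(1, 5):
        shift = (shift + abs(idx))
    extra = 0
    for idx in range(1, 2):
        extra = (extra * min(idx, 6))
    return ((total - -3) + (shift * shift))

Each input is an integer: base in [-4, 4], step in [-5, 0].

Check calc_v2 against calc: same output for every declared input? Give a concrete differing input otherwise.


The edit looks behavioral (`0` became `-1`), but over these ranges it never changes the outcome; all 54 inputs agree.
verdict: equivalent


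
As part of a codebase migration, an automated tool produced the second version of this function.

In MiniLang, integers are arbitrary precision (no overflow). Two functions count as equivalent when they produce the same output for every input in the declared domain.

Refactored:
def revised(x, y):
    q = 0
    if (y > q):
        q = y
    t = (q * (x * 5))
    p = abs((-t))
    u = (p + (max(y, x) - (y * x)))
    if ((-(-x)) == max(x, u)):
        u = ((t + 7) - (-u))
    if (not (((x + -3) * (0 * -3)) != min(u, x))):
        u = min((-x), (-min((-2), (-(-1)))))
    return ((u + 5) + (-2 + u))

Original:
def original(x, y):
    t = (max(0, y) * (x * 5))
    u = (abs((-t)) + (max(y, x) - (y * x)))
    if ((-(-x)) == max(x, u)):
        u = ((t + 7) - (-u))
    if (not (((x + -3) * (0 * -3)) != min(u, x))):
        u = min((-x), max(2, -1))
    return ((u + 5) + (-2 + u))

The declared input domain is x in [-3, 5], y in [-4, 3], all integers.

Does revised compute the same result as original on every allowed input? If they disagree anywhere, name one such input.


Equivalent — the differences include comparison usage differs; also branching structure differs; also local variable names differ; also statement counts differ; also min/max/abs usage differs, yet no declared input distinguishes the two.
As a probe, take x=2, y=-1: original runs t = 0; u = 4; ((-(-x)) == max(x, u)) -> false; (not (((x + -3) * (0 * -3)) != min(u, x))) -> false; return 11; revised runs q = 0; (y > q) -> false; t = 0; p = 0; u = 4; ((-(-x)) == max(x, u)) -> false; (not (((x + -3) * (0 * -3)) != min(u, x))) -> false; return 11; both end at 11.
Every one of the 72 inputs gives matching results.
verdict: equivalent


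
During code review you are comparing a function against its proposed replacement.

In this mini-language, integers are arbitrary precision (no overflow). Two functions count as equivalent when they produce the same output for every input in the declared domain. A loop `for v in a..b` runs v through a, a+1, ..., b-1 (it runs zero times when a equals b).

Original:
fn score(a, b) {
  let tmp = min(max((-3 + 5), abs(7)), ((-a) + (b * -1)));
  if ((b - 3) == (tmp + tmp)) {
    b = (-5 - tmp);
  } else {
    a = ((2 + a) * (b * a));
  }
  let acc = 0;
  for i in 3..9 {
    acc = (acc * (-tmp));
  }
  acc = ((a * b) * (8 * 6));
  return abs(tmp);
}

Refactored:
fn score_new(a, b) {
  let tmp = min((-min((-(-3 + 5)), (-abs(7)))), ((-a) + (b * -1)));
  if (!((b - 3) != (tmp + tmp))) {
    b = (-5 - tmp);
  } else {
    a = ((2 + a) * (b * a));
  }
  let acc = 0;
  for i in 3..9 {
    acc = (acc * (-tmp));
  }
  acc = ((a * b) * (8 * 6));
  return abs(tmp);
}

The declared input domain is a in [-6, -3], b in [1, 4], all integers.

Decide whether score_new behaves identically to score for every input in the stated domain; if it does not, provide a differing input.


This is a faithful refactor — min/max/abs usage differs, plus comparison usage differs, plus boolean connective usage differs, but the computed results match everywhere.
As a probe, take a=-5, b=2: score runs tmp becomes 3; next ((b - 3) == (tmp + tmp)) evaluates to false; next a becomes 30; next acc becomes 0; next at i=3:; next acc becomes 0; next at i=4:; next acc becomes 0; next at i=5:; next acc becomes 0; next at i=6:; next acc becomes 0; next at i=7:; next acc becomes 0; next at i=8:; next acc becomes 0; next acc becomes 2880; next final value 3; score_new runs tmp becomes 3; next (!((b - 3) != (tmp + tmp))) evaluates to false; next a becomes 30; next acc becomes 0; next at i=3:; next acc becomes 0; next at i=4:; next acc becomes 0; next at i=5:; next acc becomes 0; next at i=6:; next acc becomes 0; next at i=7:; next acc becomes 0; next at i=8:; next acc becomes 0; next acc becomes 2880; next final value 3; both end at 3.
Across all 16 domain points the two functions coincide.
verdict: equivalent


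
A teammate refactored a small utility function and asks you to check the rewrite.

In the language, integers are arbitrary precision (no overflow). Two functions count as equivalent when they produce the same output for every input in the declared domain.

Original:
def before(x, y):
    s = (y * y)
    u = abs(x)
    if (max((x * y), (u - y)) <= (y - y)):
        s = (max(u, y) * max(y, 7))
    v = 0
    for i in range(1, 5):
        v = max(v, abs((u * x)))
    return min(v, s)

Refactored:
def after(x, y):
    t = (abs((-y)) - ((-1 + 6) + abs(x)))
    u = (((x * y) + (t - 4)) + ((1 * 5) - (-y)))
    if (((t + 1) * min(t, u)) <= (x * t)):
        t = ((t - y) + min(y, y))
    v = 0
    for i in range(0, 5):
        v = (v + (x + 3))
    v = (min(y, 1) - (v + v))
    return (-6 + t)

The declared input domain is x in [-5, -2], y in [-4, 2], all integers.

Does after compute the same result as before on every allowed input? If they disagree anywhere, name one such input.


These are not equivalent — on x=-5, y=-4 the outputs split (16 vs -12).
before: s=16, then u=5, then (max((x * y), (u - y)) <= (y - y)) is false, then v=0, then (i=1), then v=25, then (i=2), then v=25, then (i=3), then v=25, then (i=4), then v=25, then returns 16
after: t=-6, then u=11, then (((t + 1) * min(t, u)) <= (x * t)) is true, then t=-6, then v=0, then (i=0), then v=-2, then (i=1), then v=-4, then (i=2), then v=-6, then (i=3), then v=-8, then (i=4), then v=-10, then v=16, then returns -12
verdict: not equivalent; witness: x=-5, y=-4


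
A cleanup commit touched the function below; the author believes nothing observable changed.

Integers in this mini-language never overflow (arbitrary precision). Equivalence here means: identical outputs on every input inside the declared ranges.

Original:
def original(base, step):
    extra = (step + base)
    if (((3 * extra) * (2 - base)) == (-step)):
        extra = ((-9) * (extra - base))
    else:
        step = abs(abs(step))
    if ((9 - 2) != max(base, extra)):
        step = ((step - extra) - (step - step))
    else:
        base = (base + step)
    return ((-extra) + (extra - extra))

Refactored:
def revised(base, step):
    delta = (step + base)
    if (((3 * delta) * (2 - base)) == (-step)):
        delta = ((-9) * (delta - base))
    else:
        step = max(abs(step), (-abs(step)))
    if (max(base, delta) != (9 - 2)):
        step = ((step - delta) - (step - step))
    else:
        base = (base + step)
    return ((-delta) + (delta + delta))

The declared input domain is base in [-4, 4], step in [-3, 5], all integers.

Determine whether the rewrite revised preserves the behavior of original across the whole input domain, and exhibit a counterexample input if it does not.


On input base=-4, step=-3, original returns 7 while revised returns -7.
verdict: not equivalent; witness: base=-4, step=-3


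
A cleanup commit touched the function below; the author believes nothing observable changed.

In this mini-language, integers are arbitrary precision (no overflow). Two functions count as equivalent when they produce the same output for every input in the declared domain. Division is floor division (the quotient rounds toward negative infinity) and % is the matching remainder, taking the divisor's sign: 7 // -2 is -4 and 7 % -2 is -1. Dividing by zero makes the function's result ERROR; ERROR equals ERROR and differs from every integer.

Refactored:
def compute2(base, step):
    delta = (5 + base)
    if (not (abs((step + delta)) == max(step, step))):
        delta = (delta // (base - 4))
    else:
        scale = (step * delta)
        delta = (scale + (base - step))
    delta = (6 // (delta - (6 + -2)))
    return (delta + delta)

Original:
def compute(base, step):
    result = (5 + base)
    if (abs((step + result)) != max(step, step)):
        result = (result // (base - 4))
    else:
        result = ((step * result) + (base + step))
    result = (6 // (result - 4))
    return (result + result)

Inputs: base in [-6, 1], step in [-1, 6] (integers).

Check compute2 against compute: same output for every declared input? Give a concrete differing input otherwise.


The rewrite breaks on base=-5, step=4, where the results are -4 and -2.
compute: result = 0; (abs((step + result)) != max(step, step)) -> false; result = -1; result = -2; return -4
compute2: delta = 0; (not (abs((step + delta)) == max(step, step))) -> false; scale = 0; delta = -9; delta = -1; return -2
verdict: not equivalent; witness: base=-5, step=4


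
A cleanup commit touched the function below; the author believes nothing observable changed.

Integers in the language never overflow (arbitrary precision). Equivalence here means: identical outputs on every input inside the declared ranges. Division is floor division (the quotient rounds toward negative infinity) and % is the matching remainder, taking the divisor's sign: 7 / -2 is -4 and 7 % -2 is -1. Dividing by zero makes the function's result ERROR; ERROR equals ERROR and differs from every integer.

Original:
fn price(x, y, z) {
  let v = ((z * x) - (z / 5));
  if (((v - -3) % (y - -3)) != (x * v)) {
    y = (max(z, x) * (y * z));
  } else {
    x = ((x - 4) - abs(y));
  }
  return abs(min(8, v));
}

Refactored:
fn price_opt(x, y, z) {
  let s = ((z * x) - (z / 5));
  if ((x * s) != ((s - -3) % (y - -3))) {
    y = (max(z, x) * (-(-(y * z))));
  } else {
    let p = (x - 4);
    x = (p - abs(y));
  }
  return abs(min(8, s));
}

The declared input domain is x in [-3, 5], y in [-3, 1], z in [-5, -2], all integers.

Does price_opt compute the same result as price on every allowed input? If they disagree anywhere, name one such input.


Although local variable names differ, statement counts differ, 180/180 inputs agree.
verdict: equivalent


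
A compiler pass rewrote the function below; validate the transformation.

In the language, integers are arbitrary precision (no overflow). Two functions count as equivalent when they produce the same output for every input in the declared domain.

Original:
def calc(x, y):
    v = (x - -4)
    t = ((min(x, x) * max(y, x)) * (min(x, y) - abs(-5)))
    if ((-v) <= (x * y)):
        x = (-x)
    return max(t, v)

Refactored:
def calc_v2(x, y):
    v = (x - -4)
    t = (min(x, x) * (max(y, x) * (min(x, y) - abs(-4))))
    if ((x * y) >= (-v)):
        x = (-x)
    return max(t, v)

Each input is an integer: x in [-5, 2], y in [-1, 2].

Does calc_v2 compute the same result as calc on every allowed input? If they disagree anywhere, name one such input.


Input x=-5, y=1: 50 from calc versus 45 from calc_v2.
verdict: not equivalent; witness: x=-5, y=1


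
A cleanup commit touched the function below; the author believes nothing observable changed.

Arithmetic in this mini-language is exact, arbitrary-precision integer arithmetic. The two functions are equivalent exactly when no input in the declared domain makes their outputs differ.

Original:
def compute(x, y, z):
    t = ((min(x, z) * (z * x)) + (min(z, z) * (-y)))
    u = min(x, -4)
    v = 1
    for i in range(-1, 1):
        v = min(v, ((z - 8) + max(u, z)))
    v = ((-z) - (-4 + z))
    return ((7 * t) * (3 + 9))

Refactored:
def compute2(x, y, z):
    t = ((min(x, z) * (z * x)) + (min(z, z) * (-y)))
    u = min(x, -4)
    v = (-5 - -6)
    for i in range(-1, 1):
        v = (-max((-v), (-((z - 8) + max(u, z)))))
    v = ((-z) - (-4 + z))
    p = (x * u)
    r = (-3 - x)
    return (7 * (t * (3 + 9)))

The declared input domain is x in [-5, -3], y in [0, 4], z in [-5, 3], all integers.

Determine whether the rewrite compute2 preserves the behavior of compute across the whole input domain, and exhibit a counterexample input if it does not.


The two versions differ — the changes include min/max/abs usage differs; and local variable names differ; and constant usage differs; and statement counts differ; and arithmetic usage differs.
Spot check at x=-5, y=1, z=-1 — compute: t = -24; u = -5; v = 1; [i=-1]; v = -10; [i=0]; v = -10; v = 6; return -2016. compute2: t = -24; u = -5; v = 1; [i=-1]; v = -10; [i=0]; v = -10; v = 6; p = 25; r = 2; return -2016. Both give -2016.
Sweeping the whole domain (135 inputs) finds no disagreement.
verdict: equivalent


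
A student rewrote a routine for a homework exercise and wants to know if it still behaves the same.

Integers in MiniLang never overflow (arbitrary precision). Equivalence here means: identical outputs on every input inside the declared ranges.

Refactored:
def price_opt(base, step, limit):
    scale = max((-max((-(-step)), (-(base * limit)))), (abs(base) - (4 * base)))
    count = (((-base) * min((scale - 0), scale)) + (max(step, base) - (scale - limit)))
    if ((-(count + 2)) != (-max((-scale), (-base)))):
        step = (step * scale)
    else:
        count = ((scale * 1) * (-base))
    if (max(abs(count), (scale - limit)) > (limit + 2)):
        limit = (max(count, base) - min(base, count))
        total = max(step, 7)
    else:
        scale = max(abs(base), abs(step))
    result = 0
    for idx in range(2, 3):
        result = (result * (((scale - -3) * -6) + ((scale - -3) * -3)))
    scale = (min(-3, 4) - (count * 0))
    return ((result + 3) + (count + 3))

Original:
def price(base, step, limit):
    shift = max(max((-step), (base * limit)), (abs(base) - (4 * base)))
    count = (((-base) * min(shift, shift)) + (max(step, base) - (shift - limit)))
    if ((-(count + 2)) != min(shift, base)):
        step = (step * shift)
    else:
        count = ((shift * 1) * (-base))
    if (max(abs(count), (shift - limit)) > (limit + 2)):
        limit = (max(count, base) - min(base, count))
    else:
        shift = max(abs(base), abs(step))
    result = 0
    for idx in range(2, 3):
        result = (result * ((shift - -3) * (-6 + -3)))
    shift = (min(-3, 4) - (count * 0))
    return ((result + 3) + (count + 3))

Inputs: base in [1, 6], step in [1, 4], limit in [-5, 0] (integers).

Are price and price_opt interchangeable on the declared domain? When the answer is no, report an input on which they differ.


These are not equivalent — on base=1, step=1, limit=-5 the outputs split (4 vs 8).
price: shift becomes -1; next count becomes -2; next ((-(count + 2)) != min(shift, base)) evaluates to true; next step becomes -1; next (max(abs(count), (shift - limit)) > (limit + 2)) evaluates to true; next limit becomes 3; next result becomes 0; next at idx=2:; next result becomes 0; next shift becomes -3; next final value 4
price_opt: scale becomes -3; next count becomes 2; next ((-(count + 2)) != (-max((-scale), (-base)))) evaluates to true; next step becomes -3; next (max(abs(count), (scale - limit)) > (limit + 2)) evaluates to true; next limit becomes 1; next total becomes 7; next result becomes 0; next at idx=2:; next result becomes 0; next scale becomes -3; next final value 8
verdict: not equivalent; witness: base=1, step=1, limit=-5


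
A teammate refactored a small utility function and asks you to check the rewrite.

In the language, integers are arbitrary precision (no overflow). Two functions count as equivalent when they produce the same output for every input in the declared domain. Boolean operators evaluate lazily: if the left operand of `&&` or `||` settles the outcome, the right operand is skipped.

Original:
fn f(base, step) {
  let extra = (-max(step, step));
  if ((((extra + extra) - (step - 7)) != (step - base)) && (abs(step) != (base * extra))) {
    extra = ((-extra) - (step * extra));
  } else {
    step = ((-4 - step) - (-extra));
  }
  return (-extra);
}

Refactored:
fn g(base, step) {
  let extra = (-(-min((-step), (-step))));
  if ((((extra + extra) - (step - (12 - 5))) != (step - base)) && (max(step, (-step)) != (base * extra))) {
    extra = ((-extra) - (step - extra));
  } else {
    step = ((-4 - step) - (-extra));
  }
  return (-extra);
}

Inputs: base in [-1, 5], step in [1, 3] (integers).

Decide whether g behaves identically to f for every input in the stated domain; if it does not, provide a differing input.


Try base=0, step=1.
f: extra = -1; ((((extra + extra) - (step - 7)) != (step - base)) && (abs(step) != (base * extra))) -> true; extra = 2; return -2
g: extra = -1; ((((extra + extra) - (step - (12 - 5))) != (step - base)) && (max(step, (-step)) != (base * extra))) -> true; extra = -1; return 1
-2 against 1: the behavior changed.
verdict: not equivalent; witness: base=0, step=1


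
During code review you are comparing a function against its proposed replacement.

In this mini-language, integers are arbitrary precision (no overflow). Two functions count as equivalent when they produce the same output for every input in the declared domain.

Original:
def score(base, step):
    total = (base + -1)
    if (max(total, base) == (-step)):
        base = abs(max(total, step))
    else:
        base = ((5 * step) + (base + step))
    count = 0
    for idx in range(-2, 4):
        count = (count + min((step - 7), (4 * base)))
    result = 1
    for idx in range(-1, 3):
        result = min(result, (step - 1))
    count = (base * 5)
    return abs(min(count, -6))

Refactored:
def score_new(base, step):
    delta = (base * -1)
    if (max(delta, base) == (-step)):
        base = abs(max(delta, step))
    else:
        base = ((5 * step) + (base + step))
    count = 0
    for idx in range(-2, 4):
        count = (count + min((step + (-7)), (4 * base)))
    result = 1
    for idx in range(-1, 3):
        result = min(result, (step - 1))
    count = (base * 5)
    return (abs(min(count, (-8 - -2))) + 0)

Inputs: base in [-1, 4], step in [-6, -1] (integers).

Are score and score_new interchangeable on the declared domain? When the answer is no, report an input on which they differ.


Evaluate both at base=-1, step=-1.
score: total := -2 | (max(total, base) == (-step)): false | base := -7 | count := 0 | iter idx=-2: | count := -28 | iter idx=-1: | count := -56 | iter idx=0: | count := -84 | iter idx=1: | count := -112 | iter idx=2: | count := -140 | iter idx=3: | count := -168 | result := 1 | iter idx=-1: | result := -2 | iter idx=0: | result := -2 | iter idx=1: | result := -2 | iter idx=2: | result := -2 | count := -35 | result 35
score_new: delta := 1 | (max(delta, base) == (-step)): true | base := 1 | count := 0 | iter idx=-2: | count := -8 | iter idx=-1: | count := -16 | iter idx=0: | count := -24 | iter idx=1: | count := -32 | iter idx=2: | count := -40 | iter idx=3: | count := -48 | result := 1 | iter idx=-1: | result := -2 | iter idx=0: | result := -2 | iter idx=1: | result := -2 | iter idx=2: | result := -2 | count := 5 | result 6
35 vs 6 — the two versions disagree here.
verdict: not equivalent; witness: base=-1, step=-1


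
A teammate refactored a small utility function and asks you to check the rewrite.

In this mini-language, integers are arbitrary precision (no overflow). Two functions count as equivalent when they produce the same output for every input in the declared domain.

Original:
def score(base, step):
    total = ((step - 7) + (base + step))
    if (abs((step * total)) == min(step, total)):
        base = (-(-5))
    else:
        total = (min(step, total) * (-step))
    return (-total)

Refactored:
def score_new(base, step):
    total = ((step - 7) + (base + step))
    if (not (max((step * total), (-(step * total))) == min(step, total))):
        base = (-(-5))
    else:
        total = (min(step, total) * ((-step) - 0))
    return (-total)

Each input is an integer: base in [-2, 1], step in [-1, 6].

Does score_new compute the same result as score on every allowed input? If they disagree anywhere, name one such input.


Consider the input base=-2, step=0.
score: total = -9; (abs((step * total)) == min(step, total)) -> false; total = 0; return 0
score_new: total = -9; (not (max((step * total), (-(step * total))) == min(step, total))) -> true; base = 5; return 9
0 against 9: the behavior changed.
verdict: not equivalent; witness: base=-2, step=0


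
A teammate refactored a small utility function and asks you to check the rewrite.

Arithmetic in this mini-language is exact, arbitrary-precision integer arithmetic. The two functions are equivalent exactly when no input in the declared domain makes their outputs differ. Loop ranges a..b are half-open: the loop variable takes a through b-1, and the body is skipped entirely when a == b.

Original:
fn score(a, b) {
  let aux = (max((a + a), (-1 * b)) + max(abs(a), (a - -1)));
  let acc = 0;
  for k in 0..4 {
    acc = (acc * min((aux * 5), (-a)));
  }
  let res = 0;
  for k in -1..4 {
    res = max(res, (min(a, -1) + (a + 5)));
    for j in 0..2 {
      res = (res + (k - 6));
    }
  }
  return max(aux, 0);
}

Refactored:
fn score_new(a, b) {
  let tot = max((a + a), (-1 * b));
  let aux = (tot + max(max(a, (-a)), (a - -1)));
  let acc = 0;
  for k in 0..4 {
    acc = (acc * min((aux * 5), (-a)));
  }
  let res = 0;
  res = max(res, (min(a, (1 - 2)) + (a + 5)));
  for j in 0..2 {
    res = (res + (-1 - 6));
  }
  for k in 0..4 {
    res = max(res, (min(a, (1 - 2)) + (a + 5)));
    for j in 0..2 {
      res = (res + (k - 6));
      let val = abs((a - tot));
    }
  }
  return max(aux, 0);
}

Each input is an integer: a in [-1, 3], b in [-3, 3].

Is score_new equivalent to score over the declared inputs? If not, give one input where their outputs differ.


Equivalent — the differences include constant usage differs, statement counts differ, arithmetic usage differs, loop structure differs, local variable names differ, min/max/abs usage differs, yet no declared input distinguishes the two.
One worked example (a=3, b=2) — score: aux := 10 | acc := 0 | iter k=0: | acc := 0 | iter k=1: | acc := 0 | iter k=2: | acc := 0 | iter k=3: | acc := 0 | res := 0 | iter k=-1: | res := 7 | iter j=0: | res := 0 | iter j=1: | res := -7 | iter k=0: | res := 7 | iter j=0: | res := 1 | iter j=1: | res := -5 | iter k=1: | res := 7 | iter j=0: | res := 2 | iter j=1: | res := -3 | iter k=2: | res := 7 | iter j=0: | res := 3 | iter j=1: | res := -1 | iter k=3: | res := 7 | iter j=0: | res := 4 | iter j=1: | res := 1 | result 10; score_new: tot := 6 | aux := 10 | acc := 0 | iter k=0: | acc := 0 | iter k=1: | acc := 0 | iter k=2: | acc := 0 | iter k=3: | acc := 0 | res := 0 | res := 7 | iter j=0: | res := 0 | iter j=1: | res := -7 | iter k=0: | res := 7 | iter j=0: | res := 1 | val := 3 | iter j=1: | res := -5 | val := 3 | iter k=1: | res := 7 | iter j=0: | res := 2 | val := 3 | iter j=1: | res := -3 | val := 3 | iter k=2: | res := 7 | iter j=0: | res := 3 | val := 3 | iter j=1: | res := -1 | val := 3 | iter k=3: | res := 7 | iter j=0: | res := 4 | val := 3 | iter j=1: | res := 1 | val := 3 | result 10; agreement on 10.
Across all 35 domain points the two functions coincide.
verdict: equivalent
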